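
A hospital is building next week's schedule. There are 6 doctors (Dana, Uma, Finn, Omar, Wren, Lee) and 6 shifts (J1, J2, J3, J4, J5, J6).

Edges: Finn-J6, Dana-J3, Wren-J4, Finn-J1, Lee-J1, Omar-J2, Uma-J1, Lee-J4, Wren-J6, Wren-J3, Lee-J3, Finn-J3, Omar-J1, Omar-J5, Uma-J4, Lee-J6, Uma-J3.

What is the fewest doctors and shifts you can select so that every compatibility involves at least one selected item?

5

A maximum matching has 5 edges (e.g. Dana–J3, Uma–J4, Finn–J1, Omar–J5, Wren–J6).
By König's theorem the minimum vertex cover has the same size. One such cover is {Omar, J1, J3, J4, J6}.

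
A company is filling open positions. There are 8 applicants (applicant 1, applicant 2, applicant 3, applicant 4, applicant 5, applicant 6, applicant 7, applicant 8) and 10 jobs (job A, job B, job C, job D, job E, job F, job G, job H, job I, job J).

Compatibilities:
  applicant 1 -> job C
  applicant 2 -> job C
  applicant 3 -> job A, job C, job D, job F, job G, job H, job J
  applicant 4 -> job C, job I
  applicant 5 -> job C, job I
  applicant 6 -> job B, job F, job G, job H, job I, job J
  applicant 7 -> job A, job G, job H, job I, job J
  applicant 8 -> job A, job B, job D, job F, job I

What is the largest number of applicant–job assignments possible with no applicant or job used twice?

6

For example, pair applicant 1–job C, applicant 3–job D, applicant 4–job I, applicant 6–job J, applicant 7–job H, applicant 8–job F.
The set {applicant 1, applicant 2, applicant 4, applicant 5} has only 2 neighbours ({job C, job I}), so by Hall's theorem at most 6 of the 8 applicants can be matched.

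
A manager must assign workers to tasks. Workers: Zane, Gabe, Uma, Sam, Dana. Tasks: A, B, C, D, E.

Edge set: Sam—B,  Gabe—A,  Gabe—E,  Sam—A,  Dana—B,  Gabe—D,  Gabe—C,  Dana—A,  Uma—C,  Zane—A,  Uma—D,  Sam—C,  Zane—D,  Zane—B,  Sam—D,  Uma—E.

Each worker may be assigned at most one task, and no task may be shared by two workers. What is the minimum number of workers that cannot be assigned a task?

A valid assignment of size 5: Zane→A, Gabe→E, Uma→D, Sam→C, Dana→B.
All 5 workers are matched, so no larger matching exists.
That matches 5 of the 5, leaving 0 unmatched; no matching can do better.

0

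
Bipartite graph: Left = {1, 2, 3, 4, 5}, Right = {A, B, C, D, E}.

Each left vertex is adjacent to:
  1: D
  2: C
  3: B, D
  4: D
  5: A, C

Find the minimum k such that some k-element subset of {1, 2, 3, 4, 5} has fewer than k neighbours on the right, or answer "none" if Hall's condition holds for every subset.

2

Take S = {1, 4}. Its neighbourhood is {D}, so |N(S)| = 1 < |S| = 2.
No single vertex violates Hall's condition since each has at least one neighbour, so 2 is the minimum.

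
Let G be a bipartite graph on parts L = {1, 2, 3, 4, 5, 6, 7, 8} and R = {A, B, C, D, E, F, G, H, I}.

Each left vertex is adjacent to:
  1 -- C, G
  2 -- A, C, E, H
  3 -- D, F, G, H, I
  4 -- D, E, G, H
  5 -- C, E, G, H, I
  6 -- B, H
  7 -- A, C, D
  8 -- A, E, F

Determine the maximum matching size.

A valid assignment of size 8: 1-C, 2-A, 3-F, 4-H, 5-G, 6-B, 7-D, 8-E.
All 8 left vertices are matched, so no larger matching exists.

8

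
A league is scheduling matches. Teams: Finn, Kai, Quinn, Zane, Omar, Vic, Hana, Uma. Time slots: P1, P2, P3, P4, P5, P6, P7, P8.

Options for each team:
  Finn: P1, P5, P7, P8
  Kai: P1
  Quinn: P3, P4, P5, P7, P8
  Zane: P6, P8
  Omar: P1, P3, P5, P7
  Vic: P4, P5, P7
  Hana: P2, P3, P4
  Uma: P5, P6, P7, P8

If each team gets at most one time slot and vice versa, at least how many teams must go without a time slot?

0

One maximum matching: Finn→P8, Kai→P1, Quinn→P4, Zane→P6, Omar→P3, Vic→P5, Hana→P2, Uma→P7.
This saturates every team, so 8 is the maximum.
That matches 8 of the 8, leaving 0 unmatched; no matching can do better.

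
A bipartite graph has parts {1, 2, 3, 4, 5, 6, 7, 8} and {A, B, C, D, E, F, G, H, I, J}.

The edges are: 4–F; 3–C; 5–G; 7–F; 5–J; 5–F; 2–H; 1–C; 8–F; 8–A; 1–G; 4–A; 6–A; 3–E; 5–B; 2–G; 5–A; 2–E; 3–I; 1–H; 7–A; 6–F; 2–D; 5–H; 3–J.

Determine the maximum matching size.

A valid assignment of size 6: 1→C, 2→D, 3→E, 4→A, 5→J, 6→F.
The set {4, 6, 7, 8} has only 2 neighbours ({A, F}), so by Hall's theorem at most 6 of the 8 left vertices can be matched.

6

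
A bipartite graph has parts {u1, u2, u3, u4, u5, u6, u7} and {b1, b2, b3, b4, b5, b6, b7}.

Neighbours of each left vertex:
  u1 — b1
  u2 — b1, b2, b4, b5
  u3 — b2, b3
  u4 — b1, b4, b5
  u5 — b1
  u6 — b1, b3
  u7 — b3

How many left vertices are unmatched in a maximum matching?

2

One maximum matching: u1→b1, u2→b4, u3→b2, u4→b5, u6→b3.
The set {u1, u5, u6, u7} has only 2 neighbours ({b1, b3}), so by Hall's theorem at most 5 of the 7 left vertices can be matched.
That matches 5 of the 7, leaving 2 unmatched; no matching can do better.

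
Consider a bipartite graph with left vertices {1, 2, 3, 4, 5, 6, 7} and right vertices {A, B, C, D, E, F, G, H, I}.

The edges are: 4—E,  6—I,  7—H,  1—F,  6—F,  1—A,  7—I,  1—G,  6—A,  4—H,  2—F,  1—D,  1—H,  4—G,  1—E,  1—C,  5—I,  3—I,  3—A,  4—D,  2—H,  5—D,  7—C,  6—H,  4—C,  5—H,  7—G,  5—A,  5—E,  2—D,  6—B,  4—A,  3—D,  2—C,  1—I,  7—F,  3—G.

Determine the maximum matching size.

A valid assignment of size 7: 1-E, 2-F, 3-I, 4-A, 5-D, 6-H, 7-G.
This saturates every left vertex, so 7 is the maximum.

7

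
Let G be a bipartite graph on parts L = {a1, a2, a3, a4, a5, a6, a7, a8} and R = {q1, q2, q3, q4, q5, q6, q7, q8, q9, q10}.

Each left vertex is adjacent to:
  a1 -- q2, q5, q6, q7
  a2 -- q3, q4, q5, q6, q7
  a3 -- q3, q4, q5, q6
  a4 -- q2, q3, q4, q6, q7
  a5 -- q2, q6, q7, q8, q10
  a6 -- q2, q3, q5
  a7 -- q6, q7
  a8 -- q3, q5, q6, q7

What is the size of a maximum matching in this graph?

One maximum matching: a1–q2, a2–q4, a3–q6, a4–q3, a5–q8, a6–q5, a7–q7.
The set {a1, a2, a3, a4, a6, a7, a8} has only 6 neighbours ({q2, q3, q4, q5, q6, q7}), so by Hall's theorem at most 7 of the 8 left vertices can be matched.

7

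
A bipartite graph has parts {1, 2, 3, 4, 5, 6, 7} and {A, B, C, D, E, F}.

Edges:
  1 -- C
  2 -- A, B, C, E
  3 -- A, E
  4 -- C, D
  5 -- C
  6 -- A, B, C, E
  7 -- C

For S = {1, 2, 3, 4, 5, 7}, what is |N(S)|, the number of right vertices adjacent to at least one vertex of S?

The union of neighbours of {1, 2, 3, 4, 5, 7} is {A, B, C, D, E}, which has 5 elements.
Since |N(S)| = 5 < |S| = 6, Hall's condition fails for this subset.

5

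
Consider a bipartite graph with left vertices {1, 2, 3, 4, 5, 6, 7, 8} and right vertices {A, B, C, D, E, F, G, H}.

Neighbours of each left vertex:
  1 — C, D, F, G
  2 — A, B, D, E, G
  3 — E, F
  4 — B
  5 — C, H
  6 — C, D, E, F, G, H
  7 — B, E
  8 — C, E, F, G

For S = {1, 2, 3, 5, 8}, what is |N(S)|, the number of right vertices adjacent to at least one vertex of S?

8

The union of neighbours of {1, 2, 3, 5, 8} is {A, B, C, D, E, F, G, H}, which has 8 elements.
Since |N(S)| = 8 ≥ |S| = 5, Hall's condition holds for this subset.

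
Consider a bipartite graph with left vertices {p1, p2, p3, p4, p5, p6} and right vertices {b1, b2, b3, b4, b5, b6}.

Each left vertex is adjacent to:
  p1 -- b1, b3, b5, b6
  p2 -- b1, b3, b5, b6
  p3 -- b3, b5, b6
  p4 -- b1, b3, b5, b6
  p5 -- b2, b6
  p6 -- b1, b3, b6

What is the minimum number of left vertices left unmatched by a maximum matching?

1

A valid assignment of size 5: p1-b1, p2-b5, p3-b6, p4-b3, p5-b2.
The set {p1, p2, p3, p4, p6} has only 4 neighbours ({b1, b3, b5, b6}), so by Hall's theorem at most 5 of the 6 left vertices can be matched.
That matches 5 of the 6, leaving 1 unmatched; no matching can do better.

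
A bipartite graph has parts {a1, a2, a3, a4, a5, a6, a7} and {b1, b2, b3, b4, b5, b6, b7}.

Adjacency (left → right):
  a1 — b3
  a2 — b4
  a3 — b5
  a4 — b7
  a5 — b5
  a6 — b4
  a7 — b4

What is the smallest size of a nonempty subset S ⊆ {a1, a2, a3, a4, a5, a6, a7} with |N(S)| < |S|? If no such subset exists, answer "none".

2

Take S = {a2, a6}. Its neighbourhood is {b4}, so |N(S)| = 1 < |S| = 2.
No single vertex violates Hall's condition since each has at least one neighbour, so 2 is the minimum.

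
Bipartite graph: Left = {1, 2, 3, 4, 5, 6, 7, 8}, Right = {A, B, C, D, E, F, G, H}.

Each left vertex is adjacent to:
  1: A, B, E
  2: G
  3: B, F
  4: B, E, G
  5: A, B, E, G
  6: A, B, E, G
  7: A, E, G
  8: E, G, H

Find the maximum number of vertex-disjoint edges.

6

One maximum matching: 1–A, 2–G, 3–F, 4–E, 5–B, 8–H.
The set {1, 2, 4, 5, 6, 7} has only 4 neighbours ({A, B, E, G}), so by Hall's theorem at most 6 of the 8 left vertices can be matched.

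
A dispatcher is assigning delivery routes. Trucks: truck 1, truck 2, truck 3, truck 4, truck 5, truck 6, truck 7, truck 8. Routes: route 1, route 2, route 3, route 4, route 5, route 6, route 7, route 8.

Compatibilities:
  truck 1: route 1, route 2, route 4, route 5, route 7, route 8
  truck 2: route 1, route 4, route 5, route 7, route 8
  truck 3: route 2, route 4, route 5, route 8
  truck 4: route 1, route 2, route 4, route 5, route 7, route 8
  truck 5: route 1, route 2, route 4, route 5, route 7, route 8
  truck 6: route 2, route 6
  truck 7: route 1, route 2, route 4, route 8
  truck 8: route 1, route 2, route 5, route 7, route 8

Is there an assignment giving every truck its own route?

No

The set {truck 1, truck 2, truck 3, truck 4, truck 5, truck 7, truck 8} has only 6 neighbours ({route 1, route 2, route 4, route 5, route 7, route 8}), so by Hall's theorem at most 7 of the 8 trucks can be matched.
Hence no matching covers every truck.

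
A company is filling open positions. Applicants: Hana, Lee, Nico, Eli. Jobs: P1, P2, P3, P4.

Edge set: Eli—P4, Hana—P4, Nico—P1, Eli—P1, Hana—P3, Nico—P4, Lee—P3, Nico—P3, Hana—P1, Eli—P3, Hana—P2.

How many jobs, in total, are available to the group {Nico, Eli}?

3

The union of neighbours of {Nico, Eli} is {P1, P3, P4}, which has 3 elements.
Since |N(S)| = 3 ≥ |S| = 2, Hall's condition holds for this subset.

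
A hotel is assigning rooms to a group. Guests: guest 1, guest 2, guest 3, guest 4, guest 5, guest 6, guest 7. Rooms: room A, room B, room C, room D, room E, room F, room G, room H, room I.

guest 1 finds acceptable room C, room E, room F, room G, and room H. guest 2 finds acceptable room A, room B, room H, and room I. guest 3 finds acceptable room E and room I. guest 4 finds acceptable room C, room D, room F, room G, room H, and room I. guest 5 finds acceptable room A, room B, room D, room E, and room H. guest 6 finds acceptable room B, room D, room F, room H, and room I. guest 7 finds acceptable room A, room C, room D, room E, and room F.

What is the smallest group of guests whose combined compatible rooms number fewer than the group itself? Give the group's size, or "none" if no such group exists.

A matching saturating every guest exists, for instance guest 1→room C, guest 2→room H, guest 3→room E, guest 4→room I, guest 5→room A, guest 6→room F, guest 7→room D.
By Hall's marriage theorem, this means |N(S)| ≥ |S| for every subset S, so no violating subset exists.

none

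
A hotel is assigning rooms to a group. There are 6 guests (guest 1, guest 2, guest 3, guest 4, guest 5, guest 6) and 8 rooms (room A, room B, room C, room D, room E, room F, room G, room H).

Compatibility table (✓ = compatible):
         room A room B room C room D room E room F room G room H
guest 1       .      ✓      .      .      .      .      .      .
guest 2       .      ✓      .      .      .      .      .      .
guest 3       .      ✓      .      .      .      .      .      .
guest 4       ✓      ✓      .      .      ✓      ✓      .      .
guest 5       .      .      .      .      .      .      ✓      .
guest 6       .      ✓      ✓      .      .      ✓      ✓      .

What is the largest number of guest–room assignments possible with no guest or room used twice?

For example, pair guest 1-room B, guest 4-room E, guest 5-room G, guest 6-room F.
The set {guest 1, guest 2, guest 3} has only 1 neighbour ({room B}), so by Hall's theorem at most 4 of the 6 guests can be matched.

4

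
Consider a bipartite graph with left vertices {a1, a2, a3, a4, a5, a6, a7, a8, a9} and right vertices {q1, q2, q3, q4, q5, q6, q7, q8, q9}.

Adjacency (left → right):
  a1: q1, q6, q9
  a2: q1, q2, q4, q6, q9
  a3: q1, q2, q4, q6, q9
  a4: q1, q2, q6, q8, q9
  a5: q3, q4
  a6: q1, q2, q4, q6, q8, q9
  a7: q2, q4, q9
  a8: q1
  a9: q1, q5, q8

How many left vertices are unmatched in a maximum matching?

For example, pair a1-q1, a2-q4, a3-q9, a4-q8, a5-q3, a6-q6, a7-q2, a9-q5.
The set {a1, a2, a3, a4, a6, a7, a8} has only 6 neighbours ({q1, q2, q4, q6, q8, q9}), so by Hall's theorem at most 8 of the 9 left vertices can be matched.
That matches 8 of the 9, leaving 1 unmatched; no matching can do better.

1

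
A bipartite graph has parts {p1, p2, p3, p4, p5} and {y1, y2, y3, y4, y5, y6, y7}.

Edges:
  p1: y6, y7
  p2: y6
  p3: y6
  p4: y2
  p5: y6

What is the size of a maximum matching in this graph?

For example, pair p1-y7, p2-y6, p4-y2.
The set {p2, p3, p5} has only 1 neighbour ({y6}), so by Hall's theorem at most 3 of the 5 left vertices can be matched.

3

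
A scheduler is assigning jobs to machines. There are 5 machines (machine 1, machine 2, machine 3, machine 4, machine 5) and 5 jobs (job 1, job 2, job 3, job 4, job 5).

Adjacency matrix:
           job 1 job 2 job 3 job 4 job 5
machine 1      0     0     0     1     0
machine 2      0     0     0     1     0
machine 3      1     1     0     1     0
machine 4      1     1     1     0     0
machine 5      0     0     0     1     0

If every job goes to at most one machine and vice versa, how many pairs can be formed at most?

For example, pair machine 1→job 4, machine 3→job 1, machine 4→job 2.
The set {machine 1, machine 2, machine 5} has only 1 neighbour ({job 4}), so by Hall's theorem at most 3 of the 5 machines can be matched.

3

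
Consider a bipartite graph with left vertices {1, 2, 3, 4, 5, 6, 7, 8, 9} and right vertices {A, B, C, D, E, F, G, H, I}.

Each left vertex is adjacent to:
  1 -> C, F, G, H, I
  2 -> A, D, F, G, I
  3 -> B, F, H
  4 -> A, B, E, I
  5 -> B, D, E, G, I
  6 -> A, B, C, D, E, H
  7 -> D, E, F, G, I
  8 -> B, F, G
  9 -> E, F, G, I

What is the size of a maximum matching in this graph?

9

A valid assignment of size 9: 1–C, 2–A, 3–H, 4–I, 5–B, 6–D, 7–G, 8–F, 9–E.
All 9 left vertices are matched, so no larger matching exists.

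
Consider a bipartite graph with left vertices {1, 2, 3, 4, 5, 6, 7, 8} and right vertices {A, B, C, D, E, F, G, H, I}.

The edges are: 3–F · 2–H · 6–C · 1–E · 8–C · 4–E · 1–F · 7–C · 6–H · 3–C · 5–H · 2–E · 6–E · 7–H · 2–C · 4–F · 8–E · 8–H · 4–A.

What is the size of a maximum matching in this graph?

5

One maximum matching: 1-F, 2-E, 3-C, 4-A, 5-H.
The set {1, 2, 3, 5, 6, 7, 8} has only 4 neighbours ({C, E, F, H}), so by Hall's theorem at most 5 of the 8 left vertices can be matched.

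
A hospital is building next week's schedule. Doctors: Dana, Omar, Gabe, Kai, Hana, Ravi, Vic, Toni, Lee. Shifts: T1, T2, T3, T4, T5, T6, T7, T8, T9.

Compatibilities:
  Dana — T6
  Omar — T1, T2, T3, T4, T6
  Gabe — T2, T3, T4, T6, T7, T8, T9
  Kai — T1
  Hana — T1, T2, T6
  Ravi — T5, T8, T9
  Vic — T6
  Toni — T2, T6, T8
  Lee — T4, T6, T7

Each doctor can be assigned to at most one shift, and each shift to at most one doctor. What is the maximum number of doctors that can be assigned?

For example, pair Dana-T6, Omar-T3, Gabe-T4, Kai-T1, Hana-T2, Ravi-T9, Toni-T8, Lee-T7.
The set {Dana, Vic} has only 1 neighbour ({T6}), so by Hall's theorem at most 8 of the 9 doctors can be matched.

8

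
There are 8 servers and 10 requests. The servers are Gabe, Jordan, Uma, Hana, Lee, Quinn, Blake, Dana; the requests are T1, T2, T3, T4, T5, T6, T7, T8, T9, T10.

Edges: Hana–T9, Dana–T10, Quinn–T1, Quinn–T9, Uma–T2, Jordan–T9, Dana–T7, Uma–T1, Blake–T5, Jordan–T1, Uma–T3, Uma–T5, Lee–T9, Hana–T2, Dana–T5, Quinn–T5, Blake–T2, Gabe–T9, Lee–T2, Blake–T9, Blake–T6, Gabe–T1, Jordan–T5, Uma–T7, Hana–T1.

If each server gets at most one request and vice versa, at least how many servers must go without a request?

One maximum matching: Gabe–T1, Jordan–T5, Uma–T7, Hana–T2, Lee–T9, Blake–T6, Dana–T10.
The set {Gabe, Jordan, Hana, Lee, Quinn} has only 4 neighbours ({T1, T2, T5, T9}), so by Hall's theorem at most 7 of the 8 servers can be matched.
That matches 7 of the 8, leaving 1 unmatched; no matching can do better.

1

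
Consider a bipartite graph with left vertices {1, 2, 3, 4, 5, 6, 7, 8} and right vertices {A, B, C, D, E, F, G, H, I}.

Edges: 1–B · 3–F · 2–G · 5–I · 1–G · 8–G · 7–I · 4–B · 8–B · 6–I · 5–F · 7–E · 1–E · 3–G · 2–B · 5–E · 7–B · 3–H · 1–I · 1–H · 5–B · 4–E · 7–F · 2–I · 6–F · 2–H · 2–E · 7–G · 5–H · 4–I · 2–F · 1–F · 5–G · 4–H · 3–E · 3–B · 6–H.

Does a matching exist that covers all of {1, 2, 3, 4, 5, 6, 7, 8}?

No

The set {1, 2, 3, 4, 5, 6, 7, 8} has only 6 neighbours ({B, E, F, G, H, I}), so by Hall's theorem at most 6 of the 8 left vertices can be matched.
Hence no matching covers every left vertex.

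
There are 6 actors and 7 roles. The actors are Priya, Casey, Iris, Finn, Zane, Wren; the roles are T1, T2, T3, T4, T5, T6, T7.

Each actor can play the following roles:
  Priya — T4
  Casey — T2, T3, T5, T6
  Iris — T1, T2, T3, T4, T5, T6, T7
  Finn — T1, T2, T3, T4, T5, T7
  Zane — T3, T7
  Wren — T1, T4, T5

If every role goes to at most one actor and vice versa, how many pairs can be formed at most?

One maximum matching: Priya-T4, Casey-T2, Iris-T6, Finn-T7, Zane-T3, Wren-T5.
This saturates every actor, so 6 is the maximum.

6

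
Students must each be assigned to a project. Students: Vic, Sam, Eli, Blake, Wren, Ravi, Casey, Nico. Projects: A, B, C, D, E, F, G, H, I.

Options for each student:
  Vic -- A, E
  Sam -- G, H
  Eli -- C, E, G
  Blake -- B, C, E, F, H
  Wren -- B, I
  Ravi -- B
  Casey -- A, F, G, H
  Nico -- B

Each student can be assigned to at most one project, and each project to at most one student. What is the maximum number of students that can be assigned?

For example, pair Vic→A, Sam→G, Eli→C, Blake→E, Wren→I, Ravi→B, Casey→F.
The set {Ravi, Nico} has only 1 neighbour ({B}), so by Hall's theorem at most 7 of the 8 students can be matched.

7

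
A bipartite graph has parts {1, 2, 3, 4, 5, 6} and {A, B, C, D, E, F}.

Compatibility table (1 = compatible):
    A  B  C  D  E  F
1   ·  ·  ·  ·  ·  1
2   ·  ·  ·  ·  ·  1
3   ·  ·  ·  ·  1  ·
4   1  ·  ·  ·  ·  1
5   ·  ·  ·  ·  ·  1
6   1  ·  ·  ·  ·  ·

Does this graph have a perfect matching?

No

The set {1, 2, 4, 5, 6} has only 2 neighbours ({A, F}), so by Hall's theorem at most 3 of the 6 left vertices can be matched.
Hence no matching covers every left vertex.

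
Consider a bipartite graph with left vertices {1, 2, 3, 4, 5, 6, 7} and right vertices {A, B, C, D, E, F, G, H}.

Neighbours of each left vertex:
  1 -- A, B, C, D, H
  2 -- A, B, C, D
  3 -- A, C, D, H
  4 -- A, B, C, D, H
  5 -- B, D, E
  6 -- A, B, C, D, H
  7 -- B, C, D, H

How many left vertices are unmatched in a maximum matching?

1

A valid assignment of size 6: 1→B, 2→C, 3→D, 4→H, 5→E, 6→A.
The set {1, 2, 3, 4, 6, 7} has only 5 neighbours ({A, B, C, D, H}), so by Hall's theorem at most 6 of the 7 left vertices can be matched.
That matches 6 of the 7, leaving 1 unmatched; no matching can do better.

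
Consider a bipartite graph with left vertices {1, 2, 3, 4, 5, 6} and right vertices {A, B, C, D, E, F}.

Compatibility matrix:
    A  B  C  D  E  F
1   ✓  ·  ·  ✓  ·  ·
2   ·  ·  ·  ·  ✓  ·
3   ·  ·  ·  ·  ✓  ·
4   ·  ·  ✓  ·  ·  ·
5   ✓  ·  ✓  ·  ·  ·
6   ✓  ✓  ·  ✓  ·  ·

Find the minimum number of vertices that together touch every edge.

5

A maximum matching has 5 edges (e.g. 1–D, 2–E, 4–C, 5–A, 6–B).
By König's theorem the minimum vertex cover has the same size. One such cover is {1, 4, 5, 6, E}.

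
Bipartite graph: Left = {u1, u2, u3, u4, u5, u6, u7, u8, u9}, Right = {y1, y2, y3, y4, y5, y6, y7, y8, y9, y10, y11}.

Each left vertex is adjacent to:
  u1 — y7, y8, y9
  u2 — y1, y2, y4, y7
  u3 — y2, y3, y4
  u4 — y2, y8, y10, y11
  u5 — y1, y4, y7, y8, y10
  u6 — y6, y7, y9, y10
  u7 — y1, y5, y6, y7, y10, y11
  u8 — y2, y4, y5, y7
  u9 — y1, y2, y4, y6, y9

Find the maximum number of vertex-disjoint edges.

For example, pair u1–y8, u2–y1, u3–y3, u4–y11, u5–y10, u6–y9, u7–y7, u8–y2, u9–y6.
This saturates every left vertex, so 9 is the maximum.

9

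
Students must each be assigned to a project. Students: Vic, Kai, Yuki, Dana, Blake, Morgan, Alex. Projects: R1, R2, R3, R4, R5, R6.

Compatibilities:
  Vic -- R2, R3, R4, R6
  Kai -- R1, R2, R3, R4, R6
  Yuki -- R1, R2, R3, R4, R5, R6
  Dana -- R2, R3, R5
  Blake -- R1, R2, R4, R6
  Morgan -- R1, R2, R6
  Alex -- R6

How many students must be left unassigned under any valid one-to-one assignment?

A valid assignment of size 6: Vic→R2, Kai→R3, Yuki→R4, Dana→R5, Blake→R1, Morgan→R6.
The set {Vic, Kai, Yuki, Dana, Blake, Morgan, Alex} has only 6 neighbours ({R1, R2, R3, R4, R5, R6}), so by Hall's theorem at most 6 of the 7 students can be matched.
That matches 6 of the 7, leaving 1 unmatched; no matching can do better.

1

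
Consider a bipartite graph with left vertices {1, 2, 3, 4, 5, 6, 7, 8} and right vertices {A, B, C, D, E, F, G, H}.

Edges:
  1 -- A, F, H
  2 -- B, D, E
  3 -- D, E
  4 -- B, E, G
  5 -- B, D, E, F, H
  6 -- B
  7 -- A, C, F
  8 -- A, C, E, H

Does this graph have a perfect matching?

For example, pair 1–A, 2–E, 3–D, 4–G, 5–H, 6–B, 7–F, 8–C.
Every left vertex is matched, so this is a perfect matching.

Yes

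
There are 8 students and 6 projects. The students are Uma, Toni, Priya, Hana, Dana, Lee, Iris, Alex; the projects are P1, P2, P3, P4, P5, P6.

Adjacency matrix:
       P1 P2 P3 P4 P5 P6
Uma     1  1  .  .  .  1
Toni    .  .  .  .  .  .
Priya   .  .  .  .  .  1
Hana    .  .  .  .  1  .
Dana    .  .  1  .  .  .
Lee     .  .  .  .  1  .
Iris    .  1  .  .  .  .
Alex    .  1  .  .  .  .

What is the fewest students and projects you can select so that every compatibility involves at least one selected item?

5

{Uma, Priya, Dana, P2, P5} is a vertex cover of size 5: every edge has an endpoint in this set.
No smaller cover exists because Uma–P1, Priya–P6, Hana–P5, Dana–P3, Iris–P2 is a matching of size 5, and a cover must include an endpoint of each of these disjoint edges (König's theorem).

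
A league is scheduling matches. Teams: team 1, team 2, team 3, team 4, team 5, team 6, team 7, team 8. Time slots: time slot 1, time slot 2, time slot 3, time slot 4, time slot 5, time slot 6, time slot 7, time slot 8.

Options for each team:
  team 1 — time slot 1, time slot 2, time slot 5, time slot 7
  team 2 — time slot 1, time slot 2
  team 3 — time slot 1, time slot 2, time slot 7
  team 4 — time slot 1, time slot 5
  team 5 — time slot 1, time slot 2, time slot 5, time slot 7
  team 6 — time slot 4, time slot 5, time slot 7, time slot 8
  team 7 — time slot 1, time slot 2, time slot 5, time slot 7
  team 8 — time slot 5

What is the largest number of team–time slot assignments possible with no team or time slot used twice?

For example, pair team 1→time slot 2, team 2→time slot 1, team 3→time slot 7, team 4→time slot 5, team 6→time slot 4.
The set {team 1, team 2, team 3, team 4, team 5, team 7, team 8} has only 4 neighbours ({time slot 1, time slot 2, time slot 5, time slot 7}), so by Hall's theorem at most 5 of the 8 teams can be matched.

5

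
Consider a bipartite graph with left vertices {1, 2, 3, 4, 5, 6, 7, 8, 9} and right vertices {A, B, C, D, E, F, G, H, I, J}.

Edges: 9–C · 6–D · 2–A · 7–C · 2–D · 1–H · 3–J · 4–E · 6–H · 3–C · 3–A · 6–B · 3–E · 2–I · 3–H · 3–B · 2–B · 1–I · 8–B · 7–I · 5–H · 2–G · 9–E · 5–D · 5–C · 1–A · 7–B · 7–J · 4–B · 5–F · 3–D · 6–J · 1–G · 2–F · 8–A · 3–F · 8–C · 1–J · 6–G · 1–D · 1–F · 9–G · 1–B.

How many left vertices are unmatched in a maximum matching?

0

One maximum matching: 1-J, 2-A, 3-H, 4-B, 5-F, 6-G, 7-I, 8-C, 9-E.
This saturates every left vertex, so 9 is the maximum.
That matches 9 of the 9, leaving 0 unmatched; no matching can do better.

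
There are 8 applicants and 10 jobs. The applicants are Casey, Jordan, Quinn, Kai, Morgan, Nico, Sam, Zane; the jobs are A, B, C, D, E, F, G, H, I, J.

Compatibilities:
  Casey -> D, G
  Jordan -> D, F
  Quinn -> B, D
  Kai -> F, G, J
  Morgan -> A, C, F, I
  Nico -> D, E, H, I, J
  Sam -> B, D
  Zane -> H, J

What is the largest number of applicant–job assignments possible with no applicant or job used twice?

8

A valid assignment of size 8: Casey-G, Jordan-F, Quinn-D, Kai-J, Morgan-I, Nico-E, Sam-B, Zane-H.
All 8 applicants are matched, so no larger matching exists.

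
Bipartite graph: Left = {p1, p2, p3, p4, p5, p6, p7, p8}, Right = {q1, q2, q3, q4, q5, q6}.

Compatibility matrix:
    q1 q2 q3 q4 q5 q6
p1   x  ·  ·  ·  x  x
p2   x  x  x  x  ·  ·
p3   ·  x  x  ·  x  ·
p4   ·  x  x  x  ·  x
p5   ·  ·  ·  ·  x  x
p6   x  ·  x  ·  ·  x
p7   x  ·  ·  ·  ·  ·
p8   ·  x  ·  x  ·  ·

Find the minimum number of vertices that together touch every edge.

A maximum matching has 6 edges (e.g. p1–q1, p2–q4, p3–q3, p4–q2, p5–q5, p6–q6).
By König's theorem the minimum vertex cover has the same size. One such cover is {q1, q2, q3, q4, q5, q6}.

6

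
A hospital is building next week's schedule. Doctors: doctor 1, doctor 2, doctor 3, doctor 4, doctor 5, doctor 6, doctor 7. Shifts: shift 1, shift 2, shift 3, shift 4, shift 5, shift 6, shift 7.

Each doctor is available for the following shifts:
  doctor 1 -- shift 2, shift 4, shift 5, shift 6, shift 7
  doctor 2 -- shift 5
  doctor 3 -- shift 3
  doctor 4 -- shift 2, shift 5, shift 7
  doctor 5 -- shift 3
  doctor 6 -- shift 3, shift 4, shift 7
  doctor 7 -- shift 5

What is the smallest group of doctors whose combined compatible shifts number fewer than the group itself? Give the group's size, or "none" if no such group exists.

2

Take S = {doctor 2, doctor 7}. Its neighbourhood is {shift 5}, so |N(S)| = 1 < |S| = 2.
No single vertex violates Hall's condition since each has at least one neighbour, so 2 is the minimum.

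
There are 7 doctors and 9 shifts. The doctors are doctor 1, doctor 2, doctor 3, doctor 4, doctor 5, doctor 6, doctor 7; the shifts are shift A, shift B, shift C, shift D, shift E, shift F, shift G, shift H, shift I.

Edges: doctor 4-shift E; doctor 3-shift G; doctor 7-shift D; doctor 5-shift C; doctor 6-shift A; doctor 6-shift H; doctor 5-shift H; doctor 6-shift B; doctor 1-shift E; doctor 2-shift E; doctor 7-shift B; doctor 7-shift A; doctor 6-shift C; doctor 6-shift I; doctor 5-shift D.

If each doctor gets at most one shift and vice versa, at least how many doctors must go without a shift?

2

For example, pair doctor 1–shift E, doctor 3–shift G, doctor 5–shift H, doctor 6–shift I, doctor 7–shift A.
The set {doctor 1, doctor 2, doctor 4} has only 1 neighbour ({shift E}), so by Hall's theorem at most 5 of the 7 doctors can be matched.
That matches 5 of the 7, leaving 2 unmatched; no matching can do better.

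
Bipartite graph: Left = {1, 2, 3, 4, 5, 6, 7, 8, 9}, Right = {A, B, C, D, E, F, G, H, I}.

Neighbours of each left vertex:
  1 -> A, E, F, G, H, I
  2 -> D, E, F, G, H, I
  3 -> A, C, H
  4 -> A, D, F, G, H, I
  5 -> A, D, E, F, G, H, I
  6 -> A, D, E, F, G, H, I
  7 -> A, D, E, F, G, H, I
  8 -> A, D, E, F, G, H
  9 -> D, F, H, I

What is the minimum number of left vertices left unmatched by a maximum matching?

1

One maximum matching: 1-I, 2-F, 3-C, 4-D, 5-H, 6-E, 7-A, 8-G.
The set {1, 2, 4, 5, 6, 7, 8, 9} has only 7 neighbours ({A, D, E, F, G, H, I}), so by Hall's theorem at most 8 of the 9 left vertices can be matched.
That matches 8 of the 9, leaving 1 unmatched; no matching can do better.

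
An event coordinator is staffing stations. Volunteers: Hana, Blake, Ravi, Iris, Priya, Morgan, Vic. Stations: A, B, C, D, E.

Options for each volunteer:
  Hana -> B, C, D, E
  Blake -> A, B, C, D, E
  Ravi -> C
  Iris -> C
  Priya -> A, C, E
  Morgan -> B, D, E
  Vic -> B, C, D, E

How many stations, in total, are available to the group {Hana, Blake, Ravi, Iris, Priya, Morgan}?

The union of neighbours of {Hana, Blake, Ravi, Iris, Priya, Morgan} is {A, B, C, D, E}, which has 5 elements.
Since |N(S)| = 5 < |S| = 6, Hall's condition fails for this subset.

5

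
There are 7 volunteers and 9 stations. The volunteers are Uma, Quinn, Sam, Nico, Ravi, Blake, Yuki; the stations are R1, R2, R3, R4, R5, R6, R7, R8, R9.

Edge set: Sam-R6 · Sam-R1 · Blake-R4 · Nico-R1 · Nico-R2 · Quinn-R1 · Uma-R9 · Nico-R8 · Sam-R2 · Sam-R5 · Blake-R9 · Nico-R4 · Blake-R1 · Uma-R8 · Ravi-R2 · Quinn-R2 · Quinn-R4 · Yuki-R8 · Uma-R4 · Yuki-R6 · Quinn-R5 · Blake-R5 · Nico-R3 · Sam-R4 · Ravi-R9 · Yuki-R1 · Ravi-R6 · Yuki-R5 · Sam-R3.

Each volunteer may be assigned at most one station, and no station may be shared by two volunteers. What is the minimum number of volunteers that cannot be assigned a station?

One maximum matching: Uma–R4, Quinn–R5, Sam–R3, Nico–R2, Ravi–R6, Blake–R9, Yuki–R8.
This saturates every volunteer, so 7 is the maximum.
That matches 7 of the 7, leaving 0 unmatched; no matching can do better.

0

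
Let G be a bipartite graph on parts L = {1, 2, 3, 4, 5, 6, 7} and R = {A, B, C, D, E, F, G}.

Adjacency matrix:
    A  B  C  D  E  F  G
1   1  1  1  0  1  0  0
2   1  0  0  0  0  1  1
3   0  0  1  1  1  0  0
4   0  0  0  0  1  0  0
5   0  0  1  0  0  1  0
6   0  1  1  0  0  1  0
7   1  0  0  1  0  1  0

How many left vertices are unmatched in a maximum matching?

One maximum matching: 1–A, 2–G, 3–D, 4–E, 5–C, 6–B, 7–F.
All 7 left vertices are matched, so no larger matching exists.
That matches 7 of the 7, leaving 0 unmatched; no matching can do better.

0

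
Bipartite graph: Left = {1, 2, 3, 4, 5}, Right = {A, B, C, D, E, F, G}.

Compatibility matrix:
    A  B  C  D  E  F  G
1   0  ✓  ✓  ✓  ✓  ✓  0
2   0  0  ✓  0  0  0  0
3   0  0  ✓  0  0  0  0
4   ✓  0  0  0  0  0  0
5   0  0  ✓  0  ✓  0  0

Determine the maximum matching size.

4

One maximum matching: 1-B, 2-C, 4-A, 5-E.
The set {2, 3} has only 1 neighbour ({C}), so by Hall's theorem at most 4 of the 5 left vertices can be matched.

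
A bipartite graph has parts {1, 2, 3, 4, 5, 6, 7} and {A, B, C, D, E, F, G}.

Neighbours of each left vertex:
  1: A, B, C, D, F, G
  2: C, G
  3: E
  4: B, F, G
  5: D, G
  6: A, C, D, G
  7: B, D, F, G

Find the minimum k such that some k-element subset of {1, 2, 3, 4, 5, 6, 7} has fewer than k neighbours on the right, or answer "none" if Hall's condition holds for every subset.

A matching saturating every left vertex exists, for instance 1→A, 2→C, 3→E, 4→F, 5→D, 6→G, 7→B.
By Hall's marriage theorem, this means |N(S)| ≥ |S| for every subset S, so no violating subset exists.

none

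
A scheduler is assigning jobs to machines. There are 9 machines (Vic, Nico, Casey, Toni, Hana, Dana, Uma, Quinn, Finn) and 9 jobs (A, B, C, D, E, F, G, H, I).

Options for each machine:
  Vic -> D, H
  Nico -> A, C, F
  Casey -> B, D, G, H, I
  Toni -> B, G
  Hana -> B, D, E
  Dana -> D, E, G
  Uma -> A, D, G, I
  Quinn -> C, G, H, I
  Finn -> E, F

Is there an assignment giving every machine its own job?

A valid assignment of size 9: Vic→H, Nico→F, Casey→I, Toni→G, Hana→B, Dana→D, Uma→A, Quinn→C, Finn→E.
All 9 machines are covered.

Yes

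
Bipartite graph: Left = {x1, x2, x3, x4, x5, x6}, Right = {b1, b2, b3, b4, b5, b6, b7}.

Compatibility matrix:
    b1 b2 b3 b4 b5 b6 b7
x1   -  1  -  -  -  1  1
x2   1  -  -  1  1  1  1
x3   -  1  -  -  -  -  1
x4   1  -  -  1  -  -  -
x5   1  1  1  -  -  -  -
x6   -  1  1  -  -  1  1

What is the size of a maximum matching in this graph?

6

A valid assignment of size 6: x1-b6, x2-b1, x3-b7, x4-b4, x5-b2, x6-b3.
All 6 left vertices are matched, so no larger matching exists.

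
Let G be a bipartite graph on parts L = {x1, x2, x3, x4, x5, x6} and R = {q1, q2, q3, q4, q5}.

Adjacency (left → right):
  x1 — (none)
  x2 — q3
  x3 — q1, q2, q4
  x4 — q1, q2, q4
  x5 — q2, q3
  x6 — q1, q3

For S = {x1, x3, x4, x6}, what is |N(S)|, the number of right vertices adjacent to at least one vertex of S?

4

The union of neighbours of {x1, x3, x4, x6} is {q1, q2, q3, q4}, which has 4 elements.
Since |N(S)| = 4 ≥ |S| = 4, Hall's condition holds for this subset.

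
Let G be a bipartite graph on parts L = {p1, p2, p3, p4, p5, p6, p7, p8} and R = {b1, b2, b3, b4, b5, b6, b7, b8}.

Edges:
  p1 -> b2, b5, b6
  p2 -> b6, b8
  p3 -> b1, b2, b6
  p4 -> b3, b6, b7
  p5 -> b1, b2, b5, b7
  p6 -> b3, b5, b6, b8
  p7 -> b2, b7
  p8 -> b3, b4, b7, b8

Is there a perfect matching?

Yes

For example, pair p1→b2, p2→b8, p3→b1, p4→b6, p5→b5, p6→b3, p7→b7, p8→b4.
Every left vertex is matched, so this is a perfect matching.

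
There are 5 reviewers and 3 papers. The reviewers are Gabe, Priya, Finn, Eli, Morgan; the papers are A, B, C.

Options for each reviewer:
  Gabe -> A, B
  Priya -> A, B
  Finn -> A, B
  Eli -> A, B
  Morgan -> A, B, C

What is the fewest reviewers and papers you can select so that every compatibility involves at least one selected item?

3

A maximum matching has 3 edges (e.g. Gabe–A, Priya–B, Morgan–C).
By König's theorem the minimum vertex cover has the same size. One such cover is {Morgan, A, B}.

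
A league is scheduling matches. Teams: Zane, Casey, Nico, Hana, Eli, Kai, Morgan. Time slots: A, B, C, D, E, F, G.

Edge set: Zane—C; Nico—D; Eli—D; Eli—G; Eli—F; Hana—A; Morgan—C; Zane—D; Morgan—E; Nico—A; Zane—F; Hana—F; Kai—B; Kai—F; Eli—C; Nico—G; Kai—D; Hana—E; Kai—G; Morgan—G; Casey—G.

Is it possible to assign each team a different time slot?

Yes

A valid assignment of size 7: Zane–D, Casey–G, Nico–A, Hana–F, Eli–C, Kai–B, Morgan–E.
All 7 teams are covered.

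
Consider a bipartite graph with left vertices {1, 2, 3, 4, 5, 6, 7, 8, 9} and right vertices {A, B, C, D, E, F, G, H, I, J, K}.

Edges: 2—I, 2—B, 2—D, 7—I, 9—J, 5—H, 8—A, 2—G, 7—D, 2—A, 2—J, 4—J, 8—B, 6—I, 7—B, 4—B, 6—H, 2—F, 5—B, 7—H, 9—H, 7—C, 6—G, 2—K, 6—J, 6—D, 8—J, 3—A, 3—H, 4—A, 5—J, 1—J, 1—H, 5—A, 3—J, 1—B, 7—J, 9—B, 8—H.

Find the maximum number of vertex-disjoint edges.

7

One maximum matching: 1→H, 2→K, 3→A, 4→J, 5→B, 6→G, 7→D.
The set {1, 3, 4, 5, 8, 9} has only 4 neighbours ({A, B, H, J}), so by Hall's theorem at most 7 of the 9 left vertices can be matched.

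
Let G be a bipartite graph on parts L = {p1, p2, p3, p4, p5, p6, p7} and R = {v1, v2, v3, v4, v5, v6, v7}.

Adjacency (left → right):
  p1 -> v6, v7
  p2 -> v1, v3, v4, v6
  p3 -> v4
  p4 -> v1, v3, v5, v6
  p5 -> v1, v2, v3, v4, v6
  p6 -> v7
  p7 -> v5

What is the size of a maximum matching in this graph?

7

One maximum matching: p1-v6, p2-v3, p3-v4, p4-v1, p5-v2, p6-v7, p7-v5.
This saturates every left vertex, so 7 is the maximum.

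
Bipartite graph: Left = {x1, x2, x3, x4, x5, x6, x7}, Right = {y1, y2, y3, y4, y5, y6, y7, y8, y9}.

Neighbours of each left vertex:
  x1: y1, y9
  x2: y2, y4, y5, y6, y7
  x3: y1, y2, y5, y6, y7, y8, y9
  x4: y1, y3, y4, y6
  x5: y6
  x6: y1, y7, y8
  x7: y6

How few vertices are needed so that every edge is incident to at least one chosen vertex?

6

A maximum matching has 6 edges (e.g. x1–y9, x2–y4, x3–y7, x4–y3, x5–y6, x6–y1).
By König's theorem the minimum vertex cover has the same size. One such cover is {x1, x2, x3, x4, x6, y6}.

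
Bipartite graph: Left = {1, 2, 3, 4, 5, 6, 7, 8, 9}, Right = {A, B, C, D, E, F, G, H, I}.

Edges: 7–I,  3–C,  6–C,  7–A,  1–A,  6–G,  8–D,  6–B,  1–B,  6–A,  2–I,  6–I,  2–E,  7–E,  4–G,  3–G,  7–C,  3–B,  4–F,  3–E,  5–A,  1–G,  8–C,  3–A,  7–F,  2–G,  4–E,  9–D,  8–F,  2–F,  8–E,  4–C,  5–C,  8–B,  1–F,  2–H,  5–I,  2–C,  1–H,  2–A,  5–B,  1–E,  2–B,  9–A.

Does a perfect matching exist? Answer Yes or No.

Yes

One maximum matching: 1→A, 2→H, 3→G, 4→C, 5→I, 6→B, 7→F, 8→E, 9→D.
All 9 left vertices are covered.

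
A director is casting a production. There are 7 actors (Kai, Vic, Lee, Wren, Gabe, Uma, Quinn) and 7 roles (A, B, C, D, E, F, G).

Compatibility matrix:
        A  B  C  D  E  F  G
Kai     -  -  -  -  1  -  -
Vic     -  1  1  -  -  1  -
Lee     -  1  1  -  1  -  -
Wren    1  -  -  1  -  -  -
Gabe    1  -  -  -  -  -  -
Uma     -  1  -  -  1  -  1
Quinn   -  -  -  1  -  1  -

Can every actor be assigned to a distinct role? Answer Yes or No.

Yes

For example, pair Kai–E, Vic–B, Lee–C, Wren–D, Gabe–A, Uma–G, Quinn–F.
Every actor is matched, so this is a perfect matching.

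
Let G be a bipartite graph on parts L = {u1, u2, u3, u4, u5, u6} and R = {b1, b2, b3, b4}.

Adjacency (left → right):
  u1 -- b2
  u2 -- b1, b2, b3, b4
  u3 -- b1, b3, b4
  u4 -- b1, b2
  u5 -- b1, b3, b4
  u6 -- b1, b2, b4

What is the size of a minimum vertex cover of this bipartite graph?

The 4 edges u1–b2, u2–b4, u3–b3, u4–b1 form a matching, so any vertex cover needs at least 4 vertices (one per matched edge).
Conversely {b1, b2, b3, b4} meets every edge and has exactly 4 vertices, so 4 is optimal.

4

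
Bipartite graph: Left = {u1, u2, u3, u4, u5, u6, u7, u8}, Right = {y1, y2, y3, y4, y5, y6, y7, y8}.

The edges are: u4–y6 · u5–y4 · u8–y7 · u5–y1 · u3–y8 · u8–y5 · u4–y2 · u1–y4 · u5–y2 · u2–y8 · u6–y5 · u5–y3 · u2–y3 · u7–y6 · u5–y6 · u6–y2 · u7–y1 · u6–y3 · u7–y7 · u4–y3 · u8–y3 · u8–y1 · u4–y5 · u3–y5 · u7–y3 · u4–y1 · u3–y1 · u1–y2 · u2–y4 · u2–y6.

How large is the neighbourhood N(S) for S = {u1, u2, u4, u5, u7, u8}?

8

The union of neighbours of {u1, u2, u4, u5, u7, u8} is {y1, y2, y3, y4, y5, y6, y7, y8}, which has 8 elements.
Since |N(S)| = 8 ≥ |S| = 6, Hall's condition holds for this subset.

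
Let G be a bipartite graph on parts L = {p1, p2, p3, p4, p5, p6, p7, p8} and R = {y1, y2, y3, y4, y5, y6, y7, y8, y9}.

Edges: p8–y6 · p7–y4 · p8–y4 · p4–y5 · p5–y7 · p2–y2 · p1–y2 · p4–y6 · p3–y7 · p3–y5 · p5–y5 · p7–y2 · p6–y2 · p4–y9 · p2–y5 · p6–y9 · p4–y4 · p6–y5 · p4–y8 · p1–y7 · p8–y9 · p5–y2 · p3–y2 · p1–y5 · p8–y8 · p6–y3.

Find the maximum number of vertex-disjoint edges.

7

For example, pair p1→y2, p2→y5, p3→y7, p4→y6, p6→y3, p7→y4, p8→y8.
The set {p1, p2, p3, p5} has only 3 neighbours ({y2, y5, y7}), so by Hall's theorem at most 7 of the 8 left vertices can be matched.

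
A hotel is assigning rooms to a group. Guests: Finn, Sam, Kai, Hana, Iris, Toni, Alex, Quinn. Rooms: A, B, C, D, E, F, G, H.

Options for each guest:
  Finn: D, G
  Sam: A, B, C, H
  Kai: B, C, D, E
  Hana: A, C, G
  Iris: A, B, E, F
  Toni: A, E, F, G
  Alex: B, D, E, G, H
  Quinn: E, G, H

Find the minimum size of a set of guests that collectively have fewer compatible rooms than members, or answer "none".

none

A matching saturating every guest exists, for instance Finn→D, Sam→C, Kai→B, Hana→G, Iris→A, Toni→F, Alex→H, Quinn→E.
By Hall's marriage theorem, this means |N(S)| ≥ |S| for every subset S, so no violating subset exists.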